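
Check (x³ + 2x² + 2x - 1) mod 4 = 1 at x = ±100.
x = 100: LHS = (100³ + 2·100² + 2·100 - 1) mod 4 = 1020199 mod 4 = 3; 3 = 1 — FAILS
x = -100: LHS = ((-100)³ + 2·(-100)² + 2·(-100) - 1) mod 4 = (-980201) mod 4 = 3; 3 = 1 — FAILS

Answer: No, fails for both x = 100 and x = -100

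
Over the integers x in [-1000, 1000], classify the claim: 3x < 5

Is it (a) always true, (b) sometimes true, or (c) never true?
Holds at x = 0: LHS = 3·0 = 0; 0 < 5 — holds
Fails at x = 2: LHS = 3·2 = 6; 6 < 5 — FAILS
It is satisfied by some integers in the range but not all.

Answer: Sometimes true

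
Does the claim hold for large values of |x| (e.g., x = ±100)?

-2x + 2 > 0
x = 100: LHS = -2·100 + 2 = -198; -198 > 0 — FAILS
x = -100: LHS = -2·(-100) + 2 = 202; 202 > 0 — holds

Answer: Partially: fails for x = 100, holds for x = -100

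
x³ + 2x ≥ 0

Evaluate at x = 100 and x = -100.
x = 100: LHS = 100³ + 2·100 = 1000200; 1000200 ≥ 0 — holds
x = -100: LHS = (-100)³ + 2·(-100) = -1000200; -1000200 ≥ 0 — FAILS

Answer: Partially: holds for x = 100, fails for x = -100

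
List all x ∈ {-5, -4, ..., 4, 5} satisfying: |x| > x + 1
Holds for: {-5, -4, -3, -2, -1}
Fails for: {0, 1, 2, 3, 4, 5}

Answer: {-5, -4, -3, -2, -1}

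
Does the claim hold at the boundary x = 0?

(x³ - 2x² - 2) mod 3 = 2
x = 0: LHS = (0³ - 2·0² - 2) mod 3 = (-2) mod 3 = 1; 1 = 2 — FAILS

The relation fails at x = 0, so x = 0 is a counterexample.

Answer: No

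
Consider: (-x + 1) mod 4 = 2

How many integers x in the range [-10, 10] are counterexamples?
Counterexamples in [-10, 10]: {-10, -8, -7, -6, -4, -3, -2, 0, 1, 2, 4, 5, 6, 8, 9, 10}.

Counting them gives 16 values.

Answer: 16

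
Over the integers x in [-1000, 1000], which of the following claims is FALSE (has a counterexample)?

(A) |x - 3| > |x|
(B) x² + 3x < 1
(A) x = 2: LHS = |2 - 3| = |-1| = 1, RHS = |2| = 2; 1 > 2 — FAILS
(B) x = 1: LHS = 1² + 3·1 = 4; 4 < 1 — FAILS

Answer: Both A and B are false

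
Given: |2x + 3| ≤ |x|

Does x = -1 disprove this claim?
Substitute x = -1 into the relation:
x = -1: LHS = |2·(-1) + 3| = |1| = 1, RHS = |-1| = 1; 1 ≤ 1 — holds

The claim holds here, so x = -1 is not a counterexample. (A counterexample exists elsewhere, e.g. x = 0.)

Answer: No, x = -1 is not a counterexample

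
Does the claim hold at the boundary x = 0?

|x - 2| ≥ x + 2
x = 0: LHS = |0 - 2| = |-2| = 2, RHS = 0 + 2 = 2; 2 ≥ 2 — holds

The relation is satisfied at x = 0.

Answer: Yes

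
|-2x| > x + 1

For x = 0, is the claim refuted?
Substitute x = 0 into the relation:
x = 0: LHS = |-2·0| = |0| = 0, RHS = 0 + 1 = 1; 0 > 1 — FAILS

Since the claim fails at x = 0, this value is a counterexample.

Answer: Yes, x = 0 is a counterexample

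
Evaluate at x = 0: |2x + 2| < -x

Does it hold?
x = 0: LHS = |2·0 + 2| = |2| = 2, RHS = -0 = 0; 2 < 0 — FAILS

The relation fails at x = 0, so x = 0 is a counterexample.

Answer: No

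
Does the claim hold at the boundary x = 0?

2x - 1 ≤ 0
x = 0: LHS = 2·0 - 1 = -1; -1 ≤ 0 — holds

The relation is satisfied at x = 0.

Answer: Yes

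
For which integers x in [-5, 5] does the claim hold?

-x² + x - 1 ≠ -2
Track d = LHS − RHS over the integers in [-5, 5]. Equality would need d = 0, but d changes sign only between consecutive integers, jumping over 0:
x = -1: LHS = -(-1)² + (-1) - 1 = -3; -3 ≠ -2 — holds  (d = -1)
x = 0: LHS = -0² + 0 - 1 = -1; -1 ≠ -2 — holds  (d = 1)
x = 1: LHS = -1² + 1 - 1 = -1; -1 ≠ -2 — holds  (d = 1)
x = 2: LHS = -2² + 2 - 1 = -3; -3 ≠ -2 — holds  (d = -1)
Away from these crossings d keeps a constant sign, and checking every integer in [-5, 5] confirms d ≠ 0 throughout. Hence the two sides are never equal, so the relation holds for every integer in [-5, 5].

Answer: All integers in [-5, 5]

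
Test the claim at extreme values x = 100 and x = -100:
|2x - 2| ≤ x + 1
x = 100: LHS = |2·100 - 2| = |198| = 198, RHS = 100 + 1 = 101; 198 ≤ 101 — FAILS
x = -100: LHS = |2·(-100) - 2| = |-202| = 202, RHS = (-100) + 1 = -99; 202 ≤ -99 — FAILS

Answer: No, fails for both x = 100 and x = -100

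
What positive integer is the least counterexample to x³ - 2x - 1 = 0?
Testing positive integers:
x = 1: LHS = 1³ - 2·1 - 1 = -2; -2 = 0 — FAILS  ← smallest positive counterexample

Answer: x = 1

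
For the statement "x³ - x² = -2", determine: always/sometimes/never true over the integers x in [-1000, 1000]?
Holds at x = -1: LHS = (-1)³ - (-1)² = -2; -2 = -2 — holds
Fails at x = 0: LHS = 0³ - 0² = 0; 0 = -2 — FAILS
It is satisfied by some integers in the range but not all.

Answer: Sometimes true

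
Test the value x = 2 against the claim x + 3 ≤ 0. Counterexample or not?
Substitute x = 2 into the relation:
x = 2: LHS = 2 + 3 = 5; 5 ≤ 0 — FAILS

Since the claim fails at x = 2, this value is a counterexample.

Answer: Yes, x = 2 is a counterexample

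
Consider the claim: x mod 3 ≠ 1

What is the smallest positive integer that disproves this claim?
Testing positive integers:
x = 1: LHS = 1 mod 3 = 1; 1 ≠ 1 — FAILS  ← smallest positive counterexample

Answer: x = 1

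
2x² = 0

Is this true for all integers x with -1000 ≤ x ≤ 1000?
The claim fails at x = 1:
x = 1: LHS = 2·1² = 2; 2 = 0 — FAILS

Because a single integer refutes it, the statement is false.

Answer: False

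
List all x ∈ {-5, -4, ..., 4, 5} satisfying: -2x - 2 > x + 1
Holds for: {-5, -4, -3, -2}
Fails for: {-1, 0, 1, 2, 3, 4, 5}

Answer: {-5, -4, -3, -2}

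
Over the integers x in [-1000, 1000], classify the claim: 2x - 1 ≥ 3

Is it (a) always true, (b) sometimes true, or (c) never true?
Holds at x = 2: LHS = 2·2 - 1 = 3; 3 ≥ 3 — holds
Fails at x = 0: LHS = 2·0 - 1 = -1; -1 ≥ 3 — FAILS
It is satisfied by some integers in the range but not all.

Answer: Sometimes true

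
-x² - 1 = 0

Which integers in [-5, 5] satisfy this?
Over all integers in [-5, 5], LHS − RHS is always negative; it is closest to 0 at x = 0, where it equals -1:
x = 0: LHS = -0² - 1 = -1; -1 = 0 — FAILS
At the ends of the range:
x = -5: LHS = -(-5)² - 1 = -26; -26 = 0 — FAILS
x = 5: LHS = -5² - 1 = -26; -26 = 0 — FAILS
Hence LHS − RHS is never 0, i.e. the two sides are never equal, so the claimed relation (=) fails for every integer in [-5, 5].

Answer: None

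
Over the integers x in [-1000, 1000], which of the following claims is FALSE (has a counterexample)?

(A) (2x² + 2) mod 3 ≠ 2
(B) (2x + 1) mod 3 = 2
(A) x = 0: LHS = (2·0² + 2) mod 3 = 2 mod 3 = 2; 2 ≠ 2 — FAILS
(B) x = 0: LHS = (2·0 + 1) mod 3 = 1 mod 3 = 1; 1 = 2 — FAILS

Answer: Both A and B are false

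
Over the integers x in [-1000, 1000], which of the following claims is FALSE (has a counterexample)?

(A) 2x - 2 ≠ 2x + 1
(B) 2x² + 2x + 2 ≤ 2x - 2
(A) Over all integers in [-1000, 1000], LHS − RHS is always negative; it is closest to 0 at x = 0, where it equals -3:
x = 0: LHS = 2·0 - 2 = -2, RHS = 2·0 + 1 = 1; -2 ≠ 1 — holds
At the ends of the range:
x = -1000: LHS = 2·(-1000) - 2 = -2002, RHS = 2·(-1000) + 1 = -1999; -2002 ≠ -1999 — holds
x = 1000: LHS = 2·1000 - 2 = 1998, RHS = 2·1000 + 1 = 2001; 1998 ≠ 2001 — holds
Hence LHS − RHS is never 0, i.e. the two sides are never equal, so the relation holds for every integer in [-1000, 1000].

(B) x = 0: LHS = 2·0² + 2·0 + 2 = 2, RHS = 2·0 - 2 = -2; 2 ≤ -2 — FAILS

Only (B) has a counterexample.

Answer: B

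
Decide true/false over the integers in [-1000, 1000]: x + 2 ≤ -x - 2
The claim fails at x = 0:
x = 0: LHS = 0 + 2 = 2, RHS = -0 - 2 = -2; 2 ≤ -2 — FAILS

Because a single integer refutes it, the statement is false.

Answer: False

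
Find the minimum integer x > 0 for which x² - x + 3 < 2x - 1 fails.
Testing positive integers:
x = 1: LHS = 1² - 1 + 3 = 3, RHS = 2·1 - 1 = 1; 3 < 1 — FAILS  ← smallest positive counterexample

Answer: x = 1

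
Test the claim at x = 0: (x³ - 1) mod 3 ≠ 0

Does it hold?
x = 0: LHS = (0³ - 1) mod 3 = (-1) mod 3 = 2; 2 ≠ 0 — holds

The relation is satisfied at x = 0.

Answer: Yes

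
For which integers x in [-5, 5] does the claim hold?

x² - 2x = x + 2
Track d = LHS − RHS over the integers in [-5, 5]. Equality would need d = 0, but d changes sign only between consecutive integers, jumping over 0:
x = -1: LHS = (-1)² - 2·(-1) = 3, RHS = (-1) + 2 = 1; 3 = 1 — FAILS  (d = 2)
x = 0: LHS = 0² - 2·0 = 0, RHS = 0 + 2 = 2; 0 = 2 — FAILS  (d = -2)
x = 3: LHS = 3² - 2·3 = 3, RHS = 3 + 2 = 5; 3 = 5 — FAILS  (d = -2)
x = 4: LHS = 4² - 2·4 = 8, RHS = 4 + 2 = 6; 8 = 6 — FAILS  (d = 2)
Away from these crossings d keeps a constant sign, and checking every integer in [-5, 5] confirms d ≠ 0 throughout. Hence the two sides are never equal, so the claimed relation (=) fails for every integer in [-5, 5].

Answer: None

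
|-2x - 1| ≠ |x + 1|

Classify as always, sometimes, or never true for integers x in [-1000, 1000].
Holds at x = 1: LHS = |-2·1 - 1| = |-3| = 3, RHS = |1 + 1| = |2| = 2; 3 ≠ 2 — holds
Fails at x = 0: LHS = |-2·0 - 1| = |-1| = 1, RHS = |0 + 1| = |1| = 1; 1 ≠ 1 — FAILS
It is satisfied by some integers in the range but not all.

Answer: Sometimes true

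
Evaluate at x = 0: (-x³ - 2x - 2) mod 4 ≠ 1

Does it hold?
x = 0: LHS = (-0³ - 2·0 - 2) mod 4 = (-2) mod 4 = 2; 2 ≠ 1 — holds

The relation is satisfied at x = 0.

Answer: Yes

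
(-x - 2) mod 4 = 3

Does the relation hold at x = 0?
x = 0: LHS = (-0 - 2) mod 4 = (-2) mod 4 = 2; 2 = 3 — FAILS

The relation fails at x = 0, so x = 0 is a counterexample.

Answer: No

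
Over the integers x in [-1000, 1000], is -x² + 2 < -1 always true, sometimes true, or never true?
Holds at x = 2: LHS = -2² + 2 = -2; -2 < -1 — holds
Fails at x = 0: LHS = -0² + 2 = 2; 2 < -1 — FAILS
It is satisfied by some integers in the range but not all.

Answer: Sometimes true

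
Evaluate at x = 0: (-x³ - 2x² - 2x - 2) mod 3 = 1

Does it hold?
x = 0: LHS = (-0³ - 2·0² - 2·0 - 2) mod 3 = (-2) mod 3 = 1; 1 = 1 — holds

The relation is satisfied at x = 0.

Answer: Yes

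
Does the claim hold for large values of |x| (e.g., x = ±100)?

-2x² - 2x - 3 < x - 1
x = 100: LHS = -2·100² - 2·100 - 3 = -20203, RHS = 100 - 1 = 99; -20203 < 99 — holds
x = -100: LHS = -2·(-100)² - 2·(-100) - 3 = -19803, RHS = (-100) - 1 = -101; -19803 < -101 — holds

Answer: Yes, holds for both x = 100 and x = -100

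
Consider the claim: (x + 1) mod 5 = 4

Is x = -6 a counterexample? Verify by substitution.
Substitute x = -6 into the relation:
x = -6: LHS = ((-6) + 1) mod 5 = (-5) mod 5 = 0; 0 = 4 — FAILS

Since the claim fails at x = -6, this value is a counterexample.

Answer: Yes, x = -6 is a counterexample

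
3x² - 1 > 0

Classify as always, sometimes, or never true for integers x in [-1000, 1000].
Holds at x = 1: LHS = 3·1² - 1 = 2; 2 > 0 — holds
Fails at x = 0: LHS = 3·0² - 1 = -1; -1 > 0 — FAILS
It is satisfied by some integers in the range but not all.

Answer: Sometimes true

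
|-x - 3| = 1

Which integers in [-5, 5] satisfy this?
Holds for: {-4, -2}
Fails for: {-5, -3, -1, 0, 1, 2, 3, 4, 5}

Answer: {-4, -2}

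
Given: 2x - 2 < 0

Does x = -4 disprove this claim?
Substitute x = -4 into the relation:
x = -4: LHS = 2·(-4) - 2 = -10; -10 < 0 — holds

The claim holds here, so x = -4 is not a counterexample. (A counterexample exists elsewhere, e.g. x = 1.)

Answer: No, x = -4 is not a counterexample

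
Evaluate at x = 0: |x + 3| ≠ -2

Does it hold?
x = 0: LHS = |0 + 3| = |3| = 3; 3 ≠ -2 — holds

The relation is satisfied at x = 0.

Answer: Yes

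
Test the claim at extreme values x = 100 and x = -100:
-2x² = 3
x = 100: LHS = -2·100² = -20000; -20000 = 3 — FAILS
x = -100: LHS = -2·(-100)² = -20000; -20000 = 3 — FAILS

Answer: No, fails for both x = 100 and x = -100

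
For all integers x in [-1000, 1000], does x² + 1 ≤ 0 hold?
The claim fails at x = 0:
x = 0: LHS = 0² + 1 = 1; 1 ≤ 0 — FAILS

Because a single integer refutes it, the statement is false.

Answer: False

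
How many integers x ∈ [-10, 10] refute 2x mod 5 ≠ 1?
Counterexamples in [-10, 10]: {-7, -2, 3, 8}.

Counting them gives 4 values.

Answer: 4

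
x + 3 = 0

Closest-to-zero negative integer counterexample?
Testing negative integers from -1 downward:
x = -1: LHS = (-1) + 3 = 2; 2 = 0 — FAILS  ← closest negative counterexample to 0

Answer: x = -1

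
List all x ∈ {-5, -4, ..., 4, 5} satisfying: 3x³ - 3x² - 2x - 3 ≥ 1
Holds for: {2, 3, 4, 5}
Fails for: {-5, -4, -3, -2, -1, 0, 1}

Answer: {2, 3, 4, 5}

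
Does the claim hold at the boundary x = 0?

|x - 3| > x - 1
x = 0: LHS = |0 - 3| = |-3| = 3, RHS = 0 - 1 = -1; 3 > -1 — holds

The relation is satisfied at x = 0.

Answer: Yes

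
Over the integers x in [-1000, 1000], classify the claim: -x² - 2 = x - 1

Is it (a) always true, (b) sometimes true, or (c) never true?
Over all integers in [-1000, 1000], LHS − RHS is always negative; it is closest to 0 at x = 0, where it equals -1:
x = 0: LHS = -0² - 2 = -2, RHS = 0 - 1 = -1; -2 = -1 — FAILS
At the ends of the range:
x = -1000: LHS = -(-1000)² - 2 = -1000002, RHS = (-1000) - 1 = -1001; -1000002 = -1001 — FAILS
x = 1000: LHS = -1000² - 2 = -1000002, RHS = 1000 - 1 = 999; -1000002 = 999 — FAILS
Hence LHS − RHS is never 0, i.e. the two sides are never equal, so the claimed relation (=) fails for every integer in [-1000, 1000].

No integer in the range satisfies it.

Answer: Never true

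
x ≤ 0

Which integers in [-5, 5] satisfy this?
Holds for: {-5, -4, -3, -2, -1, 0}
Fails for: {1, 2, 3, 4, 5}

Answer: {-5, -4, -3, -2, -1, 0}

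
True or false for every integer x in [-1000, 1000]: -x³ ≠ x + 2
The claim fails at x = -1:
x = -1: LHS = -(-1)³ = 1, RHS = (-1) + 2 = 1; 1 ≠ 1 — FAILS

Because a single integer refutes it, the statement is false.

Answer: False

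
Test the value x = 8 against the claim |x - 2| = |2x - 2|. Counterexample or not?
Substitute x = 8 into the relation:
x = 8: LHS = |8 - 2| = |6| = 6, RHS = |2·8 - 2| = |14| = 14; 6 = 14 — FAILS

Since the claim fails at x = 8, this value is a counterexample.

Answer: Yes, x = 8 is a counterexample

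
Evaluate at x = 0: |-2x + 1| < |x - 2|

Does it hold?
x = 0: LHS = |-2·0 + 1| = |1| = 1, RHS = |0 - 2| = |-2| = 2; 1 < 2 — holds

The relation is satisfied at x = 0.

Answer: Yes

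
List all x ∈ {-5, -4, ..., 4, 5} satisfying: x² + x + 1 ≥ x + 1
Over all integers in [-5, 5], LHS − RHS is smallest at x = 0, where it equals 0:
x = 0: LHS = 0² + 0 + 1 = 1, RHS = 0 + 1 = 1; 1 ≥ 1 — holds
At the ends of the range:
x = -5: LHS = (-5)² + (-5) + 1 = 21, RHS = (-5) + 1 = -4; 21 ≥ -4 — holds
x = 5: LHS = 5² + 5 + 1 = 31, RHS = 5 + 1 = 6; 31 ≥ 6 — holds
Hence LHS − RHS is never negative, i.e. LHS ≥ RHS throughout, so the relation holds for every integer in [-5, 5].

Answer: All integers in [-5, 5]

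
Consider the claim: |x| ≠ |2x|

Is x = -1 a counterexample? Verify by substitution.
Substitute x = -1 into the relation:
x = -1: LHS = |-1| = 1, RHS = |2·(-1)| = |-2| = 2; 1 ≠ 2 — holds

The claim holds here, so x = -1 is not a counterexample. (A counterexample exists elsewhere, e.g. x = 0.)

Answer: No, x = -1 is not a counterexample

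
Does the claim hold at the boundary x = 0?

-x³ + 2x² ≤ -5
x = 0: LHS = -0³ + 2·0² = 0; 0 ≤ -5 — FAILS

The relation fails at x = 0, so x = 0 is a counterexample.

Answer: No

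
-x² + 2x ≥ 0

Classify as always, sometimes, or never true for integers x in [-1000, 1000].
Holds at x = 0: LHS = -0² + 2·0 = 0; 0 ≥ 0 — holds
Fails at x = -1: LHS = -(-1)² + 2·(-1) = -3; -3 ≥ 0 — FAILS
It is satisfied by some integers in the range but not all.

Answer: Sometimes true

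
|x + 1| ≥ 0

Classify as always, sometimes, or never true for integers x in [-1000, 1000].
An absolute value is never negative, so the left side is ≥ 0 for every x, while the right side is 0. Tightest case in [-1000, 1000] is x = -1:
x = -1: LHS = |(-1) + 1| = |0| = 0; 0 ≥ 0 — holds
Hence LHS − RHS is never negative, i.e. LHS ≥ RHS throughout, so the relation holds for every integer in [-1000, 1000].

No counterexample exists.

Answer: Always true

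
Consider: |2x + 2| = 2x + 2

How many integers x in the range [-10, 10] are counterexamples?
Counterexamples in [-10, 10]: {-10, -9, -8, -7, -6, -5, -4, -3, -2}.

Counting them gives 9 values.

Answer: 9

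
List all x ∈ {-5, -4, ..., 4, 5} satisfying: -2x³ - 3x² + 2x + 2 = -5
Track d = LHS − RHS over the integers in [-5, 5]. Equality would need d = 0, but d changes sign only between consecutive integers, jumping over 0:
x = 1: LHS = -2·1³ - 3·1² + 2·1 + 2 = -1; -1 = -5 — FAILS  (d = 4)
x = 2: LHS = -2·2³ - 3·2² + 2·2 + 2 = -22; -22 = -5 — FAILS  (d = -17)
Away from these crossings d keeps a constant sign, and checking every integer in [-5, 5] confirms d ≠ 0 throughout. Hence the two sides are never equal, so the claimed relation (=) fails for every integer in [-5, 5].

Answer: None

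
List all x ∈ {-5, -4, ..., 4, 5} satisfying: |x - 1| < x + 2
Holds for: {0, 1, 2, 3, 4, 5}
Fails for: {-5, -4, -3, -2, -1}

Answer: {0, 1, 2, 3, 4, 5}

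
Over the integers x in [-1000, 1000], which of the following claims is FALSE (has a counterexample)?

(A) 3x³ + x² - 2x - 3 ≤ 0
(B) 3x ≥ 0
(A) x = 2: LHS = 3·2³ + 2² - 2·2 - 3 = 21; 21 ≤ 0 — FAILS
(B) x = -1: LHS = 3·(-1) = -3; -3 ≥ 0 — FAILS

Answer: Both A and B are false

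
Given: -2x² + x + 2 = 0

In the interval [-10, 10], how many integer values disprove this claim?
Counterexamples in [-10, 10]: {-10, -9, -8, -7, -6, -5, -4, -3, -2, -1, 0, 1, 2, 3, 4, 5, 6, 7, 8, 9, 10}.

Counting them gives 21 values.

Answer: 21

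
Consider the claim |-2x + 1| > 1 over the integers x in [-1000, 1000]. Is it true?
The claim fails at x = 0:
x = 0: LHS = |-2·0 + 1| = |1| = 1; 1 > 1 — FAILS

Because a single integer refutes it, the statement is false.

Answer: False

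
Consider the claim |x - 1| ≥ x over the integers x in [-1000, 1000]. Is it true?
The claim fails at x = 1:
x = 1: LHS = |1 - 1| = |0| = 0; 0 ≥ 1 — FAILS

Because a single integer refutes it, the statement is false.

Answer: False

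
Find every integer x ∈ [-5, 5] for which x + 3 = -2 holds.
Holds for: {-5}
Fails for: {-4, -3, -2, -1, 0, 1, 2, 3, 4, 5}

Answer: {-5}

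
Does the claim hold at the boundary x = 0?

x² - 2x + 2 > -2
x = 0: LHS = 0² - 2·0 + 2 = 2; 2 > -2 — holds

The relation is satisfied at x = 0.

Answer: Yes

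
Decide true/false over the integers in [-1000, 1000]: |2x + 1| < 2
The claim fails at x = 1:
x = 1: LHS = |2·1 + 1| = |3| = 3; 3 < 2 — FAILS

Because a single integer refutes it, the statement is false.

Answer: False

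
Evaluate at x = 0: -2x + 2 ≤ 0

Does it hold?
x = 0: LHS = -2·0 + 2 = 2; 2 ≤ 0 — FAILS

The relation fails at x = 0, so x = 0 is a counterexample.

Answer: No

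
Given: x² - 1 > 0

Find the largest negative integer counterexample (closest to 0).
Testing negative integers from -1 downward:
x = -1: LHS = (-1)² - 1 = 0; 0 > 0 — FAILS  ← closest negative counterexample to 0

Answer: x = -1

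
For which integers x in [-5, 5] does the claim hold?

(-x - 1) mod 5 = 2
Holds for: {-3, 2}
Fails for: {-5, -4, -2, -1, 0, 1, 3, 4, 5}

Answer: {-3, 2}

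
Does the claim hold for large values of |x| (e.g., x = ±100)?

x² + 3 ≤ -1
x = 100: LHS = 100² + 3 = 10003; 10003 ≤ -1 — FAILS
x = -100: LHS = (-100)² + 3 = 10003; 10003 ≤ -1 — FAILS

Answer: No, fails for both x = 100 and x = -100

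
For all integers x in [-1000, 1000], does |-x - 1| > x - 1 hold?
Over all integers in [-1000, 1000], LHS − RHS is smallest at x = 0, where it equals 2:
x = 0: LHS = |-0 - 1| = |-1| = 1, RHS = 0 - 1 = -1; 1 > -1 — holds
At the ends of the range:
x = -1000: LHS = |-(-1000) - 1| = |999| = 999, RHS = (-1000) - 1 = -1001; 999 > -1001 — holds
x = 1000: LHS = |-1000 - 1| = |-1001| = 1001, RHS = 1000 - 1 = 999; 1001 > 999 — holds
Hence LHS − RHS is never zero or negative, i.e. LHS > RHS throughout, so the relation holds for every integer in [-1000, 1000].

No counterexample exists.

Answer: True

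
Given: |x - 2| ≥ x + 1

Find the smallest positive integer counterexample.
Testing positive integers:
x = 1: LHS = |1 - 2| = |-1| = 1, RHS = 1 + 1 = 2; 1 ≥ 2 — FAILS  ← smallest positive counterexample

Answer: x = 1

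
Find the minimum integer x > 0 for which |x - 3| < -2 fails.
Testing positive integers:
x = 1: LHS = |1 - 3| = |-2| = 2; 2 < -2 — FAILS  ← smallest positive counterexample

Answer: x = 1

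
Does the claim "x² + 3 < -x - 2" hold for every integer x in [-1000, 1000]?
The claim fails at x = 0:
x = 0: LHS = 0² + 3 = 3, RHS = -0 - 2 = -2; 3 < -2 — FAILS

Because a single integer refutes it, the statement is false.

Answer: False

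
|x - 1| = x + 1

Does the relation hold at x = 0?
x = 0: LHS = |0 - 1| = |-1| = 1, RHS = 0 + 1 = 1; 1 = 1 — holds

The relation is satisfied at x = 0.

Answer: Yes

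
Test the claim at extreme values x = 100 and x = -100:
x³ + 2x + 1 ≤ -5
x = 100: LHS = 100³ + 2·100 + 1 = 1000201; 1000201 ≤ -5 — FAILS
x = -100: LHS = (-100)³ + 2·(-100) + 1 = -1000199; -1000199 ≤ -5 — holds

Answer: Partially: fails for x = 100, holds for x = -100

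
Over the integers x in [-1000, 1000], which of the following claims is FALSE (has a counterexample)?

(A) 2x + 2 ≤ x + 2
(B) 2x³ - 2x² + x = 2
(A) x = 1: LHS = 2·1 + 2 = 4, RHS = 1 + 2 = 3; 4 ≤ 3 — FAILS
(B) x = 0: LHS = 2·0³ - 2·0² + 0 = 0; 0 = 2 — FAILS

Answer: Both A and B are false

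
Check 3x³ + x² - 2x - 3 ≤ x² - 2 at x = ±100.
x = 100: LHS = 3·100³ + 100² - 2·100 - 3 = 3009797, RHS = 100² - 2 = 9998; 3009797 ≤ 9998 — FAILS
x = -100: LHS = 3·(-100)³ + (-100)² - 2·(-100) - 3 = -2989803, RHS = (-100)² - 2 = 9998; -2989803 ≤ 9998 — holds

Answer: Partially: fails for x = 100, holds for x = -100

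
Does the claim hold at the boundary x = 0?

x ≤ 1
x = 0: 0 ≤ 1 — holds

The relation is satisfied at x = 0.

Answer: Yes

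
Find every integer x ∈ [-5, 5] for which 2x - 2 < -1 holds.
Holds for: {-5, -4, -3, -2, -1, 0}
Fails for: {1, 2, 3, 4, 5}

Answer: {-5, -4, -3, -2, -1, 0}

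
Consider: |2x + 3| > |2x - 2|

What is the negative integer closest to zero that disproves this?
Testing negative integers from -1 downward:
x = -1: LHS = |2·(-1) + 3| = |1| = 1, RHS = |2·(-1) - 2| = |-4| = 4; 1 > 4 — FAILS  ← closest negative counterexample to 0

Answer: x = -1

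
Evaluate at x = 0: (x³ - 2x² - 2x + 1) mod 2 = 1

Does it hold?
x = 0: LHS = (0³ - 2·0² - 2·0 + 1) mod 2 = 1 mod 2 = 1; 1 = 1 — holds

The relation is satisfied at x = 0.

Answer: Yes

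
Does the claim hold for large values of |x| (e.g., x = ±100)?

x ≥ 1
x = 100: 100 ≥ 1 — holds
x = -100: -100 ≥ 1 — FAILS

Answer: Partially: holds for x = 100, fails for x = -100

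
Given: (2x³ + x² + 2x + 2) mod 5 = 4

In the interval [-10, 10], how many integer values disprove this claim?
Counterexamples in [-10, 10]: {-10, -9, -8, -7, -5, -4, -3, -2, 0, 1, 2, 3, 5, 6, 7, 8, 10}.

Counting them gives 17 values.

Answer: 17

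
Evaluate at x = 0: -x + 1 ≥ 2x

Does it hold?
x = 0: LHS = -0 + 1 = 1, RHS = 2·0 = 0; 1 ≥ 0 — holds

The relation is satisfied at x = 0.

Answer: Yes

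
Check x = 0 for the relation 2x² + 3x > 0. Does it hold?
x = 0: LHS = 2·0² + 3·0 = 0; 0 > 0 — FAILS

The relation fails at x = 0, so x = 0 is a counterexample.

Answer: No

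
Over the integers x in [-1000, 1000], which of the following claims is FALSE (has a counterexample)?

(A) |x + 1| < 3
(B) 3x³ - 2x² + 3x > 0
(A) x = 2: LHS = |2 + 1| = |3| = 3; 3 < 3 — FAILS
(B) x = 0: LHS = 3·0³ - 2·0² + 3·0 = 0; 0 > 0 — FAILS

Answer: Both A and B are false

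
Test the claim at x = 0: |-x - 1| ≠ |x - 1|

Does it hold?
x = 0: LHS = |-0 - 1| = |-1| = 1, RHS = |0 - 1| = |-1| = 1; 1 ≠ 1 — FAILS

The relation fails at x = 0, so x = 0 is a counterexample.

Answer: No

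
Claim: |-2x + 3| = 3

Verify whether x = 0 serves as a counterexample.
Substitute x = 0 into the relation:
x = 0: LHS = |-2·0 + 3| = |3| = 3; 3 = 3 — holds

The claim holds here, so x = 0 is not a counterexample. (A counterexample exists elsewhere, e.g. x = 1.)

Answer: No, x = 0 is not a counterexample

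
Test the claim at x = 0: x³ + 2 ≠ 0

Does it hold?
x = 0: LHS = 0³ + 2 = 2; 2 ≠ 0 — holds

The relation is satisfied at x = 0.

Answer: Yes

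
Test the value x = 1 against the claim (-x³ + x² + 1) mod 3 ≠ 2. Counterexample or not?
Substitute x = 1 into the relation:
x = 1: LHS = (-1³ + 1² + 1) mod 3 = 1 mod 3 = 1; 1 ≠ 2 — holds

The relation holds at x = 1, so it is not a counterexample.

Answer: No, x = 1 is not a counterexample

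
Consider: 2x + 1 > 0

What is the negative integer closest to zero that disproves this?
Testing negative integers from -1 downward:
x = -1: LHS = 2·(-1) + 1 = -1; -1 > 0 — FAILS  ← closest negative counterexample to 0

Answer: x = -1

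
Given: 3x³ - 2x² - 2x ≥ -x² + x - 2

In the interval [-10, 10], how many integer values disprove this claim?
Counterexamples in [-10, 10]: {-10, -9, -8, -7, -6, -5, -4, -3, -2}.

Counting them gives 9 values.

Answer: 9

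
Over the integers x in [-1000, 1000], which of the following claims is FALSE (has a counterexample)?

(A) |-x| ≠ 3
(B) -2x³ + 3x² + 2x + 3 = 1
(A) x = 3: LHS = |-3| = 3; 3 ≠ 3 — FAILS
(B) x = 0: LHS = -2·0³ + 3·0² + 2·0 + 3 = 3; 3 = 1 — FAILS

Answer: Both A and B are false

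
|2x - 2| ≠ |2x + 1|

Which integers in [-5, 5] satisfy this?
Track d = LHS − RHS over the integers in [-5, 5]. Equality would need d = 0, but d changes sign only between consecutive integers, jumping over 0:
x = 0: LHS = |2·0 - 2| = |-2| = 2, RHS = |2·0 + 1| = |1| = 1; 2 ≠ 1 — holds  (d = 1)
x = 1: LHS = |2·1 - 2| = |0| = 0, RHS = |2·1 + 1| = |3| = 3; 0 ≠ 3 — holds  (d = -3)
Away from these crossings d keeps a constant sign, and checking every integer in [-5, 5] confirms d ≠ 0 throughout. Hence the two sides are never equal, so the relation holds for every integer in [-5, 5].

Answer: All integers in [-5, 5]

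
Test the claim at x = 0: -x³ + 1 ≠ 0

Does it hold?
x = 0: LHS = -0³ + 1 = 1; 1 ≠ 0 — holds

The relation is satisfied at x = 0.

Answer: Yes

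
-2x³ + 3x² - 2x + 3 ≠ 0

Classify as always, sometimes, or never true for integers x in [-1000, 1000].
Track d = LHS − RHS over the integers in [-1000, 1000]. Equality would need d = 0, but d changes sign only between consecutive integers, jumping over 0:
x = 1: LHS = -2·1³ + 3·1² - 2·1 + 3 = 2; 2 ≠ 0 — holds  (d = 2)
x = 2: LHS = -2·2³ + 3·2² - 2·2 + 3 = -5; -5 ≠ 0 — holds  (d = -5)
Away from these crossings d keeps a constant sign, and checking every integer in [-1000, 1000] confirms d ≠ 0 throughout. Hence the two sides are never equal, so the relation holds for every integer in [-1000, 1000].

No counterexample exists.

Answer: Always true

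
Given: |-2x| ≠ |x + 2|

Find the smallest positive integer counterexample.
Testing positive integers:
x = 1: LHS = |-2·1| = |-2| = 2, RHS = |1 + 2| = |3| = 3; 2 ≠ 3 — holds
x = 2: LHS = |-2·2| = |-4| = 4, RHS = |2 + 2| = |4| = 4; 4 ≠ 4 — FAILS  ← smallest positive counterexample

Answer: x = 2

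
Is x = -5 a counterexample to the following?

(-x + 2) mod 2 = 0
Substitute x = -5 into the relation:
x = -5: LHS = (-(-5) + 2) mod 2 = 7 mod 2 = 1; 1 = 0 — FAILS

Since the claim fails at x = -5, this value is a counterexample.

Answer: Yes, x = -5 is a counterexample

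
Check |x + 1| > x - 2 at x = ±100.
x = 100: LHS = |100 + 1| = |101| = 101, RHS = 100 - 2 = 98; 101 > 98 — holds
x = -100: LHS = |(-100) + 1| = |-99| = 99, RHS = (-100) - 2 = -102; 99 > -102 — holds

Answer: Yes, holds for both x = 100 and x = -100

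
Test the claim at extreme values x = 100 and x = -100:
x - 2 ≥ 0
x = 100: LHS = 100 - 2 = 98; 98 ≥ 0 — holds
x = -100: LHS = (-100) - 2 = -102; -102 ≥ 0 — FAILS

Answer: Partially: holds for x = 100, fails for x = -100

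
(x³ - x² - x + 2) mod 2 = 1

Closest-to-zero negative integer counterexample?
Testing negative integers from -1 downward:
x = -1: LHS = ((-1)³ - (-1)² - (-1) + 2) mod 2 = 1 mod 2 = 1; 1 = 1 — holds
x = -2: LHS = ((-2)³ - (-2)² - (-2) + 2) mod 2 = (-8) mod 2 = 0; 0 = 1 — FAILS  ← closest negative counterexample to 0

Answer: x = -2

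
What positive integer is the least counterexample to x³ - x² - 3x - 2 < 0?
Testing positive integers:
x = 1: LHS = 1³ - 1² - 3·1 - 2 = -5; -5 < 0 — holds
x = 2: LHS = 2³ - 2² - 3·2 - 2 = -4; -4 < 0 — holds
x = 3: LHS = 3³ - 3² - 3·3 - 2 = 7; 7 < 0 — FAILS  ← smallest positive counterexample

Answer: x = 3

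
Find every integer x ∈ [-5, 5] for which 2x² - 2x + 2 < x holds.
Over all integers in [-5, 5], LHS − RHS is smallest at x = 1, where it equals 1:
x = 1: LHS = 2·1² - 2·1 + 2 = 2; 2 < 1 — FAILS
At the ends of the range:
x = -5: LHS = 2·(-5)² - 2·(-5) + 2 = 62; 62 < -5 — FAILS
x = 5: LHS = 2·5² - 2·5 + 2 = 42; 42 < 5 — FAILS
Hence LHS − RHS is never negative, i.e. LHS ≥ RHS throughout, so the claimed relation (<) fails for every integer in [-5, 5].

Answer: None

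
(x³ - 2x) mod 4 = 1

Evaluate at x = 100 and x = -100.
x = 100: LHS = (100³ - 2·100) mod 4 = 999800 mod 4 = 0; 0 = 1 — FAILS
x = -100: LHS = ((-100)³ - 2·(-100)) mod 4 = (-999800) mod 4 = 0; 0 = 1 — FAILS

Answer: No, fails for both x = 100 and x = -100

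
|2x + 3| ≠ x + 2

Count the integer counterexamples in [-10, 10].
Counterexamples in [-10, 10]: {-1}.

Counting them gives 1 values.

Answer: 1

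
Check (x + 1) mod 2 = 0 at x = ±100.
x = 100: LHS = (100 + 1) mod 2 = 101 mod 2 = 1; 1 = 0 — FAILS
x = -100: LHS = ((-100) + 1) mod 2 = (-99) mod 2 = 1; 1 = 0 — FAILS

Answer: No, fails for both x = 100 and x = -100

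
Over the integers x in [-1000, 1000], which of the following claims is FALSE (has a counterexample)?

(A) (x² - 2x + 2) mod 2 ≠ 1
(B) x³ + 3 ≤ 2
(A) x = 1: LHS = (1² - 2·1 + 2) mod 2 = 1 mod 2 = 1; 1 ≠ 1 — FAILS
(B) x = 0: LHS = 0³ + 3 = 3; 3 ≤ 2 — FAILS

Answer: Both A and B are false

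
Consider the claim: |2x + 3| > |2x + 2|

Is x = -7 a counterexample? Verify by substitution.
Substitute x = -7 into the relation:
x = -7: LHS = |2·(-7) + 3| = |-11| = 11, RHS = |2·(-7) + 2| = |-12| = 12; 11 > 12 — FAILS

Since the claim fails at x = -7, this value is a counterexample.

Answer: Yes, x = -7 is a counterexample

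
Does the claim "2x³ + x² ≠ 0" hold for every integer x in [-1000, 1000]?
The claim fails at x = 0:
x = 0: LHS = 2·0³ + 0² = 0; 0 ≠ 0 — FAILS

Because a single integer refutes it, the statement is false.

Answer: False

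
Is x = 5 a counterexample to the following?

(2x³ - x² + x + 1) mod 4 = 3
Substitute x = 5 into the relation:
x = 5: LHS = (2·5³ - 5² + 5 + 1) mod 4 = 231 mod 4 = 3; 3 = 3 — holds

The claim holds here, so x = 5 is not a counterexample. (A counterexample exists elsewhere, e.g. x = 0.)

Answer: No, x = 5 is not a counterexample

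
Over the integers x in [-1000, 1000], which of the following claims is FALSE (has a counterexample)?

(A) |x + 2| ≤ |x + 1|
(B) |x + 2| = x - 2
(A) x = 0: LHS = |0 + 2| = |2| = 2, RHS = |0 + 1| = |1| = 1; 2 ≤ 1 — FAILS
(B) x = 0: LHS = |0 + 2| = |2| = 2, RHS = 0 - 2 = -2; 2 = -2 — FAILS

Answer: Both A and B are false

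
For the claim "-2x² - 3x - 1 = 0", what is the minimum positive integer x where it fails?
Testing positive integers:
x = 1: LHS = -2·1² - 3·1 - 1 = -6; -6 = 0 — FAILS  ← smallest positive counterexample

Answer: x = 1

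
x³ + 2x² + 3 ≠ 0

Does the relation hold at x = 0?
x = 0: LHS = 0³ + 2·0² + 3 = 3; 3 ≠ 0 — holds

The relation is satisfied at x = 0.

Answer: Yes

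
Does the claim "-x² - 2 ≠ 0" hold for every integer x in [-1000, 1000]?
Over all integers in [-1000, 1000], LHS − RHS is always negative; it is closest to 0 at x = 0, where it equals -2:
x = 0: LHS = -0² - 2 = -2; -2 ≠ 0 — holds
At the ends of the range:
x = -1000: LHS = -(-1000)² - 2 = -1000002; -1000002 ≠ 0 — holds
x = 1000: LHS = -1000² - 2 = -1000002; -1000002 ≠ 0 — holds
Hence LHS − RHS is never 0, i.e. the two sides are never equal, so the relation holds for every integer in [-1000, 1000].

No counterexample exists.

Answer: True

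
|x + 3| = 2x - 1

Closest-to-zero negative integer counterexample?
Testing negative integers from -1 downward:
x = -1: LHS = |(-1) + 3| = |2| = 2, RHS = 2·(-1) - 1 = -3; 2 = -3 — FAILS  ← closest negative counterexample to 0

Answer: x = -1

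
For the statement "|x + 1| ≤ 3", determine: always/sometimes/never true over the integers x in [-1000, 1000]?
Holds at x = 0: LHS = |0 + 1| = |1| = 1; 1 ≤ 3 — holds
Fails at x = 3: LHS = |3 + 1| = |4| = 4; 4 ≤ 3 — FAILS
It is satisfied by some integers in the range but not all.

Answer: Sometimes true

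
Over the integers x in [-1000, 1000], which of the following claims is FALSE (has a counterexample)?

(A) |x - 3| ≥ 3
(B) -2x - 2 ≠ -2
(A) x = 1: LHS = |1 - 3| = |-2| = 2; 2 ≥ 3 — FAILS
(B) x = 0: LHS = -2·0 - 2 = -2; -2 ≠ -2 — FAILS

Answer: Both A and B are false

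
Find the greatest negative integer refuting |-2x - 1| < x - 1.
Testing negative integers from -1 downward:
x = -1: LHS = |-2·(-1) - 1| = |1| = 1, RHS = (-1) - 1 = -2; 1 < -2 — FAILS  ← closest negative counterexample to 0

Answer: x = -1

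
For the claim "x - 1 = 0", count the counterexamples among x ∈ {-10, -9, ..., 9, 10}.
Counterexamples in [-10, 10]: {-10, -9, -8, -7, -6, -5, -4, -3, -2, -1, 0, 2, 3, 4, 5, 6, 7, 8, 9, 10}.

Counting them gives 20 values.

Answer: 20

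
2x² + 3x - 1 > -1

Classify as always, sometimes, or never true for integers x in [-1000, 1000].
Holds at x = 1: LHS = 2·1² + 3·1 - 1 = 4; 4 > -1 — holds
Fails at x = 0: LHS = 2·0² + 3·0 - 1 = -1; -1 > -1 — FAILS
It is satisfied by some integers in the range but not all.

Answer: Sometimes true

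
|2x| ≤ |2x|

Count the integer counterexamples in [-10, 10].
Over all integers in [-10, 10], LHS − RHS is largest at x = 0, where it equals 0:
x = 0: LHS = |2·0| = |0| = 0, RHS = |2·0| = |0| = 0; 0 ≤ 0 — holds
At the ends of the range:
x = -10: LHS = |2·(-10)| = |-20| = 20, RHS = |2·(-10)| = |-20| = 20; 20 ≤ 20 — holds
x = 10: LHS = |2·10| = |20| = 20, RHS = |2·10| = |20| = 20; 20 ≤ 20 — holds
Hence LHS − RHS is never positive, i.e. LHS ≤ RHS throughout, so the relation holds for every integer in [-10, 10].

No counterexample appears in that range.

Answer: 0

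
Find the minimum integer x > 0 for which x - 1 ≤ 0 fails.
Testing positive integers:
x = 1: LHS = 1 - 1 = 0; 0 ≤ 0 — holds
x = 2: LHS = 2 - 1 = 1; 1 ≤ 0 — FAILS  ← smallest positive counterexample

Answer: x = 2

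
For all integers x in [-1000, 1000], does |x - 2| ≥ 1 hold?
The claim fails at x = 2:
x = 2: LHS = |2 - 2| = |0| = 0; 0 ≥ 1 — FAILS

Because a single integer refutes it, the statement is false.

Answer: False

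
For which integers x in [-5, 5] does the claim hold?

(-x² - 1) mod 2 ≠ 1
Holds for: {-5, -3, -1, 1, 3, 5}
Fails for: {-4, -2, 0, 2, 4}

Answer: {-5, -3, -1, 1, 3, 5}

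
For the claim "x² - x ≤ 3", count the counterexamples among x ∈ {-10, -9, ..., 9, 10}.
Counterexamples in [-10, 10]: {-10, -9, -8, -7, -6, -5, -4, -3, -2, 3, 4, 5, 6, 7, 8, 9, 10}.

Counting them gives 17 values.

Answer: 17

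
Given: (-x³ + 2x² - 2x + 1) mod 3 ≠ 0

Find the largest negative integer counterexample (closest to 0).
Testing negative integers from -1 downward:
x = -1: LHS = (-(-1)³ + 2·(-1)² - 2·(-1) + 1) mod 3 = 6 mod 3 = 0; 0 ≠ 0 — FAILS  ← closest negative counterexample to 0

Answer: x = -1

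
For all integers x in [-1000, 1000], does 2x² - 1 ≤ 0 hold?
The claim fails at x = 1:
x = 1: LHS = 2·1² - 1 = 1; 1 ≤ 0 — FAILS

Because a single integer refutes it, the statement is false.

Answer: False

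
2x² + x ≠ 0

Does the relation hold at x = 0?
x = 0: LHS = 2·0² + 0 = 0; 0 ≠ 0 — FAILS

The relation fails at x = 0, so x = 0 is a counterexample.

Answer: No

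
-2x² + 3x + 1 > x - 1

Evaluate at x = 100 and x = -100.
x = 100: LHS = -2·100² + 3·100 + 1 = -19699, RHS = 100 - 1 = 99; -19699 > 99 — FAILS
x = -100: LHS = -2·(-100)² + 3·(-100) + 1 = -20299, RHS = (-100) - 1 = -101; -20299 > -101 — FAILS

Answer: No, fails for both x = 100 and x = -100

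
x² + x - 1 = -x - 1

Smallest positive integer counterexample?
Testing positive integers:
x = 1: LHS = 1² + 1 - 1 = 1, RHS = -1 - 1 = -2; 1 = -2 — FAILS  ← smallest positive counterexample

Answer: x = 1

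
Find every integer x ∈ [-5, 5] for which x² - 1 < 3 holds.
Holds for: {-1, 0, 1}
Fails for: {-5, -4, -3, -2, 2, 3, 4, 5}

Answer: {-1, 0, 1}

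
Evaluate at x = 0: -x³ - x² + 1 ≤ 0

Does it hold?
x = 0: LHS = -0³ - 0² + 1 = 1; 1 ≤ 0 — FAILS

The relation fails at x = 0, so x = 0 is a counterexample.

Answer: No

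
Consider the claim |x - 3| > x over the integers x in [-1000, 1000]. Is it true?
The claim fails at x = 2:
x = 2: LHS = |2 - 3| = |-1| = 1; 1 > 2 — FAILS

Because a single integer refutes it, the statement is false.

Answer: False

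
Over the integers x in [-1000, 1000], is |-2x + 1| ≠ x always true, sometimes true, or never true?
Holds at x = 0: LHS = |-2·0 + 1| = |1| = 1; 1 ≠ 0 — holds
Fails at x = 1: LHS = |-2·1 + 1| = |-1| = 1; 1 ≠ 1 — FAILS
It is satisfied by some integers in the range but not all.

Answer: Sometimes true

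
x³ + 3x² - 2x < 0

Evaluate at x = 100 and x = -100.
x = 100: LHS = 100³ + 3·100² - 2·100 = 1029800; 1029800 < 0 — FAILS
x = -100: LHS = (-100)³ + 3·(-100)² - 2·(-100) = -969800; -969800 < 0 — holds

Answer: Partially: fails for x = 100, holds for x = -100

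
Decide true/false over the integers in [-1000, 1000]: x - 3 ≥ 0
The claim fails at x = 0:
x = 0: LHS = 0 - 3 = -3; -3 ≥ 0 — FAILS

Because a single integer refutes it, the statement is false.

Answer: False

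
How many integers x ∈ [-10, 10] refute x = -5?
Counterexamples in [-10, 10]: {-10, -9, -8, -7, -6, -4, -3, -2, -1, 0, 1, 2, 3, 4, 5, 6, 7, 8, 9, 10}.

Counting them gives 20 values.

Answer: 20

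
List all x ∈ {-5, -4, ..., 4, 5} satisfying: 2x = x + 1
Holds for: {1}
Fails for: {-5, -4, -3, -2, -1, 0, 2, 3, 4, 5}

Answer: {1}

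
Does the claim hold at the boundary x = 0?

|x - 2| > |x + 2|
x = 0: LHS = |0 - 2| = |-2| = 2, RHS = |0 + 2| = |2| = 2; 2 > 2 — FAILS

The relation fails at x = 0, so x = 0 is a counterexample.

Answer: No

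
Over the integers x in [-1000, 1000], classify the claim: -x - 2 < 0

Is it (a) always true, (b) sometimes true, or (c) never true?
Holds at x = 0: LHS = -0 - 2 = -2; -2 < 0 — holds
Fails at x = -2: LHS = -(-2) - 2 = 0; 0 < 0 — FAILS
It is satisfied by some integers in the range but not all.

Answer: Sometimes true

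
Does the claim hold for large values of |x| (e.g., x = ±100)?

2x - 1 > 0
x = 100: LHS = 2·100 - 1 = 199; 199 > 0 — holds
x = -100: LHS = 2·(-100) - 1 = -201; -201 > 0 — FAILS

Answer: Partially: holds for x = 100, fails for x = -100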